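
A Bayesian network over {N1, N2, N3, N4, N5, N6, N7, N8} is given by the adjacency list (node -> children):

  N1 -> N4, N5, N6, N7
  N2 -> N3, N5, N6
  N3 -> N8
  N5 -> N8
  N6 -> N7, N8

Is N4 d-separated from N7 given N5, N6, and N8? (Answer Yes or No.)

No

6 paths connect N4 and N7; each must be blocked for d-separation to hold:
  1. N4 ← N1 → N6 → N7 — N1:fork[open]; N6:chain[blocks] ⇒ blocked
  2. N4 ← N1 → N5 → N8 ← N3 ← N2 → N6 → N7 — N1:fork[open]; N5:chain[blocks]; N8:collider[open]; N3:chain[open]; N2:fork[open]; N6:chain[blocks] ⇒ blocked
  3. N4 ← N1 → N5 → N8 ← N6 → N7 — N1:fork[open]; N5:chain[blocks]; N8:collider[open]; N6:fork[blocks] ⇒ blocked
  4. N4 ← N1 → N5 ← N2 → N3 → N8 ← N6 → N7 — N1:fork[open]; N5:collider[open]; N2:fork[open]; N3:chain[open]; N8:collider[open]; N6:fork[blocks] ⇒ blocked
  5. N4 ← N1 → N5 ← N2 → N6 → N7 — N1:fork[open]; N5:collider[open]; N2:fork[open]; N6:chain[blocks] ⇒ blocked
  6. N4 ← N1 → N7 — N1:fork[open] ⇒ active
At least one path is unblocked, so d-separation fails.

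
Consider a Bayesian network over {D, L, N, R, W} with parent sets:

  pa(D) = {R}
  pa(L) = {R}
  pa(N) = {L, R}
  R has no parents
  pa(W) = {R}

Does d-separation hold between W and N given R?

Enumerating the 2 paths from W to N and testing each for blocking by {R}:
  1. W ← R → N — R:fork[blocks] ⇒ blocked
  2. W ← R → L → N — R:fork[blocks]; L:chain[open] ⇒ blocked
Every path is blocked, so W and N are d-separated given {R}.

Yes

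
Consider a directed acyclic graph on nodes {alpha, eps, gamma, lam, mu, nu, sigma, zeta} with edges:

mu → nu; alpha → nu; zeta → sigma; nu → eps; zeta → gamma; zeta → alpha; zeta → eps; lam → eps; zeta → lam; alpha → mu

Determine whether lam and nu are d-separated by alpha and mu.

We examine all 6 paths between lam and nu:
  1. lam → eps ← nu — eps:collider[blocks] ⇒ blocked
  2. lam → eps ← zeta → alpha → nu — eps:collider[blocks]; zeta:fork[open]; alpha:chain[blocks] ⇒ blocked
  3. lam → eps ← zeta → alpha → mu → nu — eps:collider[blocks]; zeta:fork[open]; alpha:chain[blocks]; mu:chain[blocks] ⇒ blocked
  4. lam ← zeta → eps ← nu — zeta:fork[open]; eps:collider[blocks] ⇒ blocked
  5. lam ← zeta → alpha → nu — zeta:fork[open]; alpha:chain[blocks] ⇒ blocked
  6. lam ← zeta → alpha → mu → nu — zeta:fork[open]; alpha:chain[blocks]; mu:chain[blocks] ⇒ blocked
All paths are blocked; lam ⊥ nu | {alpha, mu} holds.

Yes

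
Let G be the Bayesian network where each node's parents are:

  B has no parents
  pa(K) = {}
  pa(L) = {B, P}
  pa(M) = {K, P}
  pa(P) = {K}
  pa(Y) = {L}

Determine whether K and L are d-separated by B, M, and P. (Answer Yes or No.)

Yes

There are 2 undirected paths between K and L; checking each against the conditioning set {B, M, P}:
Path 1: K → P → L
  P is a chain here and P is conditioned on, so the path is blocked at P.
Path 2: K → M ← P → L
  P is a fork here and P is conditioned on, so the path is blocked at P.
Since every path is blocked, d-separation holds.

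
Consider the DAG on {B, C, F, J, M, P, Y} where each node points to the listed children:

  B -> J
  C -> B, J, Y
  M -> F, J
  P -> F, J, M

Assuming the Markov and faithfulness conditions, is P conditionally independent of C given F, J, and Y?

No — P and C are not d-separated given {F, J, Y}.

Enumerating the 6 paths from P to C and testing each for blocking by {F, J, Y}:
Path 1: P → J ← B ← C
  J is a collider and J is conditioned on, which opens it; B is a chain and B is not conditioned on — no node blocks this path, so it is active.
Path 2: P → J ← C
  J is a collider and J is conditioned on, which opens it — no node blocks this path, so it is active.
Path 3: P → M → J ← B ← C
  M is a chain and M is not conditioned on; J is a collider and J is conditioned on, which opens it; B is a chain and B is not conditioned on — no node blocks this path, so it is active.
Path 4: P → M → J ← C
  M is a chain and M is not conditioned on; J is a collider and J is conditioned on, which opens it — no node blocks this path, so it is active.
Path 5: P → F ← M → J ← B ← C
  F is a collider and F is conditioned on, which opens it; M is a fork and M is not conditioned on; J is a collider and J is conditioned on, which opens it; B is a chain and B is not conditioned on — no node blocks this path, so it is active.
Path 6: P → F ← M → J ← C
  F is a collider and F is conditioned on, which opens it; M is a fork and M is not conditioned on; J is a collider and J is conditioned on, which opens it — no node blocks this path, so it is active.
Because an active path exists, P and C are not d-separated.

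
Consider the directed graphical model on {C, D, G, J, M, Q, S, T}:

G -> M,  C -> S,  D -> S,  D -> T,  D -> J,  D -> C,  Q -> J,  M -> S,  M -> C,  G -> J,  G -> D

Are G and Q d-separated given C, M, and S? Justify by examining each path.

6 paths connect G and Q; each must be blocked for d-separation to hold:
Path 1: G → D → J ← Q
  J is a collider here and neither J nor any of its descendants is conditioned on, so the collider stays closed — the path is blocked at J.
Path 2: G → M → C ← D → J ← Q
  M is a chain here and M is conditioned on, so the path is blocked at M.
Path 3: G → M → C → S ← D → J ← Q
  M is a chain here and M is conditioned on, so the path is blocked at M.
Path 4: G → M → S ← D → J ← Q
  M is a chain here and M is conditioned on, so the path is blocked at M.
Path 5: G → M → S ← C ← D → J ← Q
  M is a chain here and M is conditioned on, so the path is blocked at M.
Path 6: G → J ← Q
  J is a collider here and neither J nor any of its descendants is conditioned on, so the collider stays closed — the path is blocked at J.
Since every path is blocked, d-separation holds.

Yes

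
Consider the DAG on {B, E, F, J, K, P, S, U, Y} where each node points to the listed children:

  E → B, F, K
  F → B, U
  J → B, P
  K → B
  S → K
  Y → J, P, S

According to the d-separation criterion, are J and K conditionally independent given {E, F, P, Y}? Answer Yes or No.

Yes

5 paths connect J and K; each must be blocked for d-separation to hold:
Path 1: J → P ← Y → S → K
  Y is a fork here and Y is conditioned on, so the path is blocked at Y.
Path 2: J → B ← K
  B is a collider here and neither B nor any of its descendants is conditioned on, so the collider stays closed — the path is blocked at B.
Path 3: J → B ← E → K
  B is a collider here and neither B nor any of its descendants is conditioned on, so the collider stays closed — the path is blocked at B.
Path 4: J → B ← F ← E → K
  B is a collider here and neither B nor any of its descendants is conditioned on, so the collider stays closed — the path is blocked at B.
Path 5: J ← Y → S → K
  Y is a fork here and Y is conditioned on, so the path is blocked at Y.
All paths are blocked; J ⊥ K | {E, F, P, Y} holds.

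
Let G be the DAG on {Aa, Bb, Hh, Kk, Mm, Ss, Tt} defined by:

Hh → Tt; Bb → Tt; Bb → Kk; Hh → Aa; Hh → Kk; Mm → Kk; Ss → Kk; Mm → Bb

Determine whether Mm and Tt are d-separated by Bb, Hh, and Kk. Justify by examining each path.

Yes

We examine all 4 paths between Mm and Tt:
Path 1: Mm → Kk ← Hh → Tt
  Hh is a fork here and Hh is conditioned on, so the path is blocked at Hh.
Path 2: Mm → Kk ← Bb → Tt
  Bb is a fork here and Bb is conditioned on, so the path is blocked at Bb.
Path 3: Mm → Bb → Kk ← Hh → Tt
  Bb is a chain here and Bb is conditioned on, so the path is blocked at Bb.
Path 4: Mm → Bb → Tt
  Bb is a chain here and Bb is conditioned on, so the path is blocked at Bb.
Since every path is blocked, d-separation holds.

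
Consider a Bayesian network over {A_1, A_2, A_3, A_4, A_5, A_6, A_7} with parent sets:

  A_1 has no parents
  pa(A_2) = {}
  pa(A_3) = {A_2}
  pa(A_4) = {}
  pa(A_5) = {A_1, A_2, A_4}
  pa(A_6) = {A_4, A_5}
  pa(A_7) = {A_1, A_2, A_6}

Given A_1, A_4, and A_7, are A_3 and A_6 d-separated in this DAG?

Enumerating the 6 paths from A_3 to A_6 and testing each for blocking by {A_1, A_4, A_7}:
  1. A_3 ← A_2 → A_7 ← A_1 → A_5 ← A_4 → A_6 — A_2:fork[open]; A_7:collider[open]; A_1:fork[blocks]; A_5:collider[open]; A_4:fork[blocks] ⇒ blocked
  2. A_3 ← A_2 → A_7 ← A_1 → A_5 → A_6 — A_2:fork[open]; A_7:collider[open]; A_1:fork[blocks]; A_5:chain[open] ⇒ blocked
  3. A_3 ← A_2 → A_7 ← A_6 — A_2:fork[open]; A_7:collider[open] ⇒ active
  4. A_3 ← A_2 → A_5 ← A_4 → A_6 — A_2:fork[open]; A_5:collider[open]; A_4:fork[blocks] ⇒ blocked
  5. A_3 ← A_2 → A_5 ← A_1 → A_7 ← A_6 — A_2:fork[open]; A_5:collider[open]; A_1:fork[blocks]; A_7:collider[open] ⇒ blocked
  6. A_3 ← A_2 → A_5 → A_6 — A_2:fork[open]; A_5:chain[open] ⇒ active
Since the path A_3 ← A_2 → A_7 ← A_6 is active, A_3 and A_6 are not d-separated given {A_1, A_4, A_7}.

No — A_3 and A_6 are not d-separated given {A_1, A_4, A_7}.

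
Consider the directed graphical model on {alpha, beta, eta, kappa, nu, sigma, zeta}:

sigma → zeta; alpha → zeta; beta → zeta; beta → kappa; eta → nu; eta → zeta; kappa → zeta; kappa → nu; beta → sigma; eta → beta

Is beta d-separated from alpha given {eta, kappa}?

Enumerating the 6 paths from beta to alpha and testing each for blocking by {eta, kappa}:
Path 1: beta → sigma → zeta ← alpha
  zeta is a collider here and neither zeta nor any of its descendants is conditioned on, so the collider stays closed — the path is blocked at zeta.
Path 2: beta → kappa → nu ← eta → zeta ← alpha
  kappa is a chain here and kappa is conditioned on, so the path is blocked at kappa.
Path 3: beta → kappa → zeta ← alpha
  kappa is a chain here and kappa is conditioned on, so the path is blocked at kappa.
Path 4: beta → zeta ← alpha
  zeta is a collider here and neither zeta nor any of its descendants is conditioned on, so the collider stays closed — the path is blocked at zeta.
Path 5: beta ← eta → nu ← kappa → zeta ← alpha
  eta is a fork here and eta is conditioned on, so the path is blocked at eta.
Path 6: beta ← eta → zeta ← alpha
  eta is a fork here and eta is conditioned on, so the path is blocked at eta.
Since every path is blocked, d-separation holds.

Yes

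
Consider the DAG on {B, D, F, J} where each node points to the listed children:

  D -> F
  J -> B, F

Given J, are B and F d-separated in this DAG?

Only one path connects B and F:
Path 1: B ← J → F
  J is a fork here and J is conditioned on, so the path is blocked at J.
Since every path is blocked, d-separation holds.

Yes — B and F are d-separated given {J}.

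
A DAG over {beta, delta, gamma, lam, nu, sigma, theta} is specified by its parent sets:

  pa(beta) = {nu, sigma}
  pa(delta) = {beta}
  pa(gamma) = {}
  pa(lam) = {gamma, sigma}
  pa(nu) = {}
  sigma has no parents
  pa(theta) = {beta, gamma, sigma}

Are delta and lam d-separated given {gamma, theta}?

We examine all 4 paths between delta and lam:
Path 1: delta ← beta ← sigma → theta ← gamma → lam
  gamma is a fork here and gamma is conditioned on, so the path is blocked at gamma.
Path 2: delta ← beta ← sigma → lam
  beta is a chain and beta is not conditioned on; sigma is a fork and sigma is not conditioned on — no node blocks this path, so it is active.
Path 3: delta ← beta → theta ← gamma → lam
  gamma is a fork here and gamma is conditioned on, so the path is blocked at gamma.
Path 4: delta ← beta → theta ← sigma → lam
  beta is a fork and beta is not conditioned on; theta is a collider and theta is conditioned on, which opens it; sigma is a fork and sigma is not conditioned on — no node blocks this path, so it is active.
At least one path is unblocked, so d-separation fails.

No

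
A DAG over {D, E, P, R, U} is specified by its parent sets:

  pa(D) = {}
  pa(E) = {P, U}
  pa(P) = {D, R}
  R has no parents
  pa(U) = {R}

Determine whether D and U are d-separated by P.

No

We examine all 2 paths between D and U:
Path 1: D → P → E ← U
  P is a chain here and P is conditioned on, so the path is blocked at P.
Path 2: D → P ← R → U
  P is a collider and P is conditioned on, which opens it; R is a fork and R is not conditioned on — no node blocks this path, so it is active.
Because an active path exists, D and U are not d-separated.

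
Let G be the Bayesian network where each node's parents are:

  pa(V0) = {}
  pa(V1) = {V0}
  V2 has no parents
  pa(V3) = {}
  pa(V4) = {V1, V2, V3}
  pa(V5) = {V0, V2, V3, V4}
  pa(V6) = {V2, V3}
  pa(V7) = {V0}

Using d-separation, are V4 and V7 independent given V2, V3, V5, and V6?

No

Enumerating the 6 paths from V4 to V7 and testing each for blocking by {V2, V3, V5, V6}:
Path 1: V4 ← V1 ← V0 → V7
  V1 is a chain and V1 is not conditioned on; V0 is a fork and V0 is not conditioned on — no node blocks this path, so it is active.
Path 2: V4 ← V2 → V6 ← V3 → V5 ← V0 → V7
  V2 is a fork here and V2 is conditioned on, so the path is blocked at V2.
Path 3: V4 ← V2 → V5 ← V0 → V7
  V2 is a fork here and V2 is conditioned on, so the path is blocked at V2.
Path 4: V4 → V5 ← V0 → V7
  V5 is a collider and V5 is conditioned on, which opens it; V0 is a fork and V0 is not conditioned on — no node blocks this path, so it is active.
Path 5: V4 ← V3 → V6 ← V2 → V5 ← V0 → V7
  V3 is a fork here and V3 is conditioned on, so the path is blocked at V3.
Path 6: V4 ← V3 → V5 ← V0 → V7
  V3 is a fork here and V3 is conditioned on, so the path is blocked at V3.
Because an active path exists, V4 and V7 are not d-separated.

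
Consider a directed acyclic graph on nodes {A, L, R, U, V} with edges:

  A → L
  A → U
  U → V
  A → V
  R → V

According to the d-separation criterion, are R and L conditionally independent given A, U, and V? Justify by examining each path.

Yes — R and L are d-separated given {A, U, V}.

Enumerating the 2 paths from R to L and testing each for blocking by {A, U, V}:
Path 1: R → V ← U ← A → L
  U is a chain here and U is conditioned on, so the path is blocked at U.
Path 2: R → V ← A → L
  A is a fork here and A is conditioned on, so the path is blocked at A.
All paths are blocked; R ⊥ L | {A, U, V} holds.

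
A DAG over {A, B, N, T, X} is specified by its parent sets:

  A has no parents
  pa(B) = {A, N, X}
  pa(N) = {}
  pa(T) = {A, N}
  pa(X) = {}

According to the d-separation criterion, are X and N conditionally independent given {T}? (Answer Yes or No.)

2 paths connect X and N; each must be blocked for d-separation to hold:
Path 1: X → B ← A → T ← N
  B is a collider here and neither B nor any of its descendants is conditioned on, so the collider stays closed — the path is blocked at B.
Path 2: X → B ← N
  B is a collider here and neither B nor any of its descendants is conditioned on, so the collider stays closed — the path is blocked at B.
Every path is blocked, so X and N are d-separated given {T}.

Yes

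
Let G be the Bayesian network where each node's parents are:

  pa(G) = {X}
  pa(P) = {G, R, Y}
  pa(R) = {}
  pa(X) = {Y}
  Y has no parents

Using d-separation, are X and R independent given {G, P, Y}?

Yes

Enumerating the 2 paths from X to R and testing each for blocking by {G, P, Y}:
  1. X ← Y → P ← R — Y:fork[blocks]; P:collider[open] ⇒ blocked
  2. X → G → P ← R — G:chain[blocks]; P:collider[open] ⇒ blocked
Every path is blocked, so X and R are d-separated given {G, P, Y}.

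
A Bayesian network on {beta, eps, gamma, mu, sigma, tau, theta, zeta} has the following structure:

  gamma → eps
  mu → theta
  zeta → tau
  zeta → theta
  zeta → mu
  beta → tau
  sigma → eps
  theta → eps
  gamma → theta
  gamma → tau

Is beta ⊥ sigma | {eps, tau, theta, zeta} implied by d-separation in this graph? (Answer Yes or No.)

6 paths connect beta and sigma; each must be blocked for d-separation to hold:
Path 1: beta → tau ← gamma → theta → eps ← sigma
  theta is a chain here and theta is conditioned on, so the path is blocked at theta.
Path 2: beta → tau ← gamma → eps ← sigma
  tau is a collider and tau is conditioned on, which opens it; gamma is a fork and gamma is not conditioned on; eps is a collider and eps is conditioned on, which opens it — no node blocks this path, so it is active.
Path 3: beta → tau ← zeta → mu → theta ← gamma → eps ← sigma
  zeta is a fork here and zeta is conditioned on, so the path is blocked at zeta.
Path 4: beta → tau ← zeta → mu → theta → eps ← sigma
  zeta is a fork here and zeta is conditioned on, so the path is blocked at zeta.
Path 5: beta → tau ← zeta → theta ← gamma → eps ← sigma
  zeta is a fork here and zeta is conditioned on, so the path is blocked at zeta.
Path 6: beta → tau ← zeta → theta → eps ← sigma
  zeta is a fork here and zeta is conditioned on, so the path is blocked at zeta.
At least one path is unblocked, so d-separation fails.

No — beta and sigma are not d-separated given {eps, tau, theta, zeta}.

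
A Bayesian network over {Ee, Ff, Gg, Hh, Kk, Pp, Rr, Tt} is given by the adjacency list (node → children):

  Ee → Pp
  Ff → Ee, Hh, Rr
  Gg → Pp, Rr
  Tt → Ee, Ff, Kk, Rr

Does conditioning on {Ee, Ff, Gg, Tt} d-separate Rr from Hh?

Yes

We examine all 5 paths between Rr and Hh:
  1. Rr ← Tt → Ff → Hh — Tt:fork[blocks]; Ff:chain[blocks] ⇒ blocked
  2. Rr ← Tt → Ee ← Ff → Hh — Tt:fork[blocks]; Ee:collider[open]; Ff:fork[blocks] ⇒ blocked
  3. Rr ← Ff → Hh — Ff:fork[blocks] ⇒ blocked
  4. Rr ← Gg → Pp ← Ee ← Tt → Ff → Hh — Gg:fork[blocks]; Pp:collider[blocks]; Ee:chain[blocks]; Tt:fork[blocks]; Ff:chain[blocks] ⇒ blocked
  5. Rr ← Gg → Pp ← Ee ← Ff → Hh — Gg:fork[blocks]; Pp:collider[blocks]; Ee:chain[blocks]; Ff:fork[blocks] ⇒ blocked
All paths are blocked; Rr ⊥ Hh | {Ee, Ff, Gg, Tt} holds.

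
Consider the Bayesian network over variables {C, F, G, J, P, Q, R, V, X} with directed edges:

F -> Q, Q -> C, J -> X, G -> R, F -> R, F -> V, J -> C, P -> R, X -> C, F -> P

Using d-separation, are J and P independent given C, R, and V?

No

We examine all 4 paths between J and P:
  1. J → X → C ← Q ← F → P — X:chain[open]; C:collider[open]; Q:chain[open]; F:fork[open] ⇒ active
  2. J → X → C ← Q ← F → R ← P — X:chain[open]; C:collider[open]; Q:chain[open]; F:fork[open]; R:collider[open] ⇒ active
  3. J → C ← Q ← F → P — C:collider[open]; Q:chain[open]; F:fork[open] ⇒ active
  4. J → C ← Q ← F → R ← P — C:collider[open]; Q:chain[open]; F:fork[open]; R:collider[open] ⇒ active
At least one path is unblocked, so d-separation fails.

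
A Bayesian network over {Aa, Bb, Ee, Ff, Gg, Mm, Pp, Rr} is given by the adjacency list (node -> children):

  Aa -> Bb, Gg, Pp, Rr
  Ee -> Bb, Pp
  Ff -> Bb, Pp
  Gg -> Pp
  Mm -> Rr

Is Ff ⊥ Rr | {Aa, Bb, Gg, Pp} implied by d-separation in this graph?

Yes

Enumerating the 6 paths from Ff to Rr and testing each for blocking by {Aa, Bb, Gg, Pp}:
Path 1: Ff → Bb ← Ee → Pp ← Gg ← Aa → Rr
  Gg is a chain here and Gg is conditioned on, so the path is blocked at Gg.
Path 2: Ff → Bb ← Ee → Pp ← Aa → Rr
  Aa is a fork here and Aa is conditioned on, so the path is blocked at Aa.
Path 3: Ff → Bb ← Aa → Rr
  Aa is a fork here and Aa is conditioned on, so the path is blocked at Aa.
Path 4: Ff → Pp ← Gg ← Aa → Rr
  Gg is a chain here and Gg is conditioned on, so the path is blocked at Gg.
Path 5: Ff → Pp ← Ee → Bb ← Aa → Rr
  Aa is a fork here and Aa is conditioned on, so the path is blocked at Aa.
Path 6: Ff → Pp ← Aa → Rr
  Aa is a fork here and Aa is conditioned on, so the path is blocked at Aa.
All paths are blocked; Ff ⊥ Rr | {Aa, Bb, Gg, Pp} holds.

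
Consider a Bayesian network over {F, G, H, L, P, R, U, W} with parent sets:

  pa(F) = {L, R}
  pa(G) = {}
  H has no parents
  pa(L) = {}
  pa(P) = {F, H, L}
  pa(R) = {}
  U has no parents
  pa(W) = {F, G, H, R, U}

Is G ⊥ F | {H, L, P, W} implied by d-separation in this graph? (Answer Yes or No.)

Enumerating the 4 paths from G to F and testing each for blocking by {H, L, P, W}:
Path 1: G → W ← H → P ← L → F
  H is a fork here and H is conditioned on, so the path is blocked at H.
Path 2: G → W ← H → P ← F
  H is a fork here and H is conditioned on, so the path is blocked at H.
Path 3: G → W ← R → F
  W is a collider and W is conditioned on, which opens it; R is a fork and R is not conditioned on — no node blocks this path, so it is active.
Path 4: G → W ← F
  W is a collider and W is conditioned on, which opens it — no node blocks this path, so it is active.
At least one path is unblocked, so d-separation fails.

No — G and F are not d-separated given {H, L, P, W}.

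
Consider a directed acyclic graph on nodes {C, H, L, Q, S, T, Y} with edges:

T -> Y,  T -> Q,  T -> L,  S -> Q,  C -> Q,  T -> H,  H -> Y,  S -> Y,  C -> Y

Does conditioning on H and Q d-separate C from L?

No

There are 6 undirected paths between C and L; checking each against the conditioning set {H, Q}:
Path 1: C → Q ← T → L
  Q is a collider and Q is conditioned on, which opens it; T is a fork and T is not conditioned on — no node blocks this path, so it is active.
Path 2: C → Q ← S → Y ← T → L
  Y is a collider here and neither Y nor any of its descendants is conditioned on, so the collider stays closed — the path is blocked at Y.
Path 3: C → Q ← S → Y ← H ← T → L
  Y is a collider here and neither Y nor any of its descendants is conditioned on, so the collider stays closed — the path is blocked at Y.
Path 4: C → Y ← T → L
  Y is a collider here and neither Y nor any of its descendants is conditioned on, so the collider stays closed — the path is blocked at Y.
Path 5: C → Y ← S → Q ← T → L
  Y is a collider here and neither Y nor any of its descendants is conditioned on, so the collider stays closed — the path is blocked at Y.
Path 6: C → Y ← H ← T → L
  Y is a collider here and neither Y nor any of its descendants is conditioned on, so the collider stays closed — the path is blocked at Y.
At least one path is unblocked, so d-separation fails.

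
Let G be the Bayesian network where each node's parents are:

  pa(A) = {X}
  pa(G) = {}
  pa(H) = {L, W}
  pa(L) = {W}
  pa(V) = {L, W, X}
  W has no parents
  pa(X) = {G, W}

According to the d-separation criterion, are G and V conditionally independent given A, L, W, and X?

There are 4 undirected paths between G and V; checking each against the conditioning set {A, L, W, X}:
Path 1: G → X → V
  X is a chain here and X is conditioned on, so the path is blocked at X.
Path 2: G → X ← W → V
  W is a fork here and W is conditioned on, so the path is blocked at W.
Path 3: G → X ← W → H ← L → V
  W is a fork here and W is conditioned on, so the path is blocked at W.
Path 4: G → X ← W → L → V
  W is a fork here and W is conditioned on, so the path is blocked at W.
Since every path is blocked, d-separation holds.

Yes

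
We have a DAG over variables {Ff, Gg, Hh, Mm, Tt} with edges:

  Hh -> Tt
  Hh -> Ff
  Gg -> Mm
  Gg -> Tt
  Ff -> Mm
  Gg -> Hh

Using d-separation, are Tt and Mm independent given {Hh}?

No

4 paths connect Tt and Mm; each must be blocked for d-separation to hold:
  1. Tt ← Gg → Hh → Ff → Mm — Gg:fork[open]; Hh:chain[blocks]; Ff:chain[open] ⇒ blocked
  2. Tt ← Gg → Mm — Gg:fork[open] ⇒ active
  3. Tt ← Hh ← Gg → Mm — Hh:chain[blocks]; Gg:fork[open] ⇒ blocked
  4. Tt ← Hh → Ff → Mm — Hh:fork[blocks]; Ff:chain[open] ⇒ blocked
Because an active path exists, Tt and Mm are not d-separated.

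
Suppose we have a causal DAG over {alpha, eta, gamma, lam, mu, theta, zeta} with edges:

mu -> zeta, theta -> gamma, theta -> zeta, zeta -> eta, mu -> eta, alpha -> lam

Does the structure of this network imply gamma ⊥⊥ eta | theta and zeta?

Enumerating the 2 paths from gamma to eta and testing each for blocking by {theta, zeta}:
Path 1: gamma ← theta → zeta → eta
  theta is a fork here and theta is conditioned on, so the path is blocked at theta.
Path 2: gamma ← theta → zeta ← mu → eta
  theta is a fork here and theta is conditioned on, so the path is blocked at theta.
Every path is blocked, so gamma and eta are d-separated given {theta, zeta}.

Yes — gamma and eta are d-separated given {theta, zeta}.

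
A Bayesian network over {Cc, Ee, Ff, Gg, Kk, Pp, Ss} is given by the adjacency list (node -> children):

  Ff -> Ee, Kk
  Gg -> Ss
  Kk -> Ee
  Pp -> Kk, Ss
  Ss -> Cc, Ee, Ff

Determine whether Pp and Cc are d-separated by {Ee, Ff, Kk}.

No

We examine all 5 paths between Pp and Cc:
  1. Pp → Kk → Ee ← Ss → Cc — Kk:chain[blocks]; Ee:collider[open]; Ss:fork[open] ⇒ blocked
  2. Pp → Kk → Ee ← Ff ← Ss → Cc — Kk:chain[blocks]; Ee:collider[open]; Ff:chain[blocks]; Ss:fork[open] ⇒ blocked
  3. Pp → Kk ← Ff ← Ss → Cc — Kk:collider[open]; Ff:chain[blocks]; Ss:fork[open] ⇒ blocked
  4. Pp → Kk ← Ff → Ee ← Ss → Cc — Kk:collider[open]; Ff:fork[blocks]; Ee:collider[open]; Ss:fork[open] ⇒ blocked
  5. Pp → Ss → Cc — Ss:chain[open] ⇒ active
Since the path Pp → Ss → Cc is active, Pp and Cc are not d-separated given {Ee, Ff, Kk}.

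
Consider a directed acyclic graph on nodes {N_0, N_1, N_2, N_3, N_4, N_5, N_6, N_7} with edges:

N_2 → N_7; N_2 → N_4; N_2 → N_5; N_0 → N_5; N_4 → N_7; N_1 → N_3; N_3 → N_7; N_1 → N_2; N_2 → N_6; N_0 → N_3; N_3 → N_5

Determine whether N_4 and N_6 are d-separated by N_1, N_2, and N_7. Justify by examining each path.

We examine all 5 paths between N_4 and N_6:
  1. N_4 → N_7 ← N_3 → N_5 ← N_2 → N_6 — N_7:collider[open]; N_3:fork[open]; N_5:collider[blocks]; N_2:fork[blocks] ⇒ blocked
  2. N_4 → N_7 ← N_3 ← N_1 → N_2 → N_6 — N_7:collider[open]; N_3:chain[open]; N_1:fork[blocks]; N_2:chain[blocks] ⇒ blocked
  3. N_4 → N_7 ← N_3 ← N_0 → N_5 ← N_2 → N_6 — N_7:collider[open]; N_3:chain[open]; N_0:fork[open]; N_5:collider[blocks]; N_2:fork[blocks] ⇒ blocked
  4. N_4 → N_7 ← N_2 → N_6 — N_7:collider[open]; N_2:fork[blocks] ⇒ blocked
  5. N_4 ← N_2 → N_6 — N_2:fork[blocks] ⇒ blocked
Every path is blocked, so N_4 and N_6 are d-separated given {N_1, N_2, N_7}.

Yes — N_4 and N_6 are d-separated given {N_1, N_2, N_7}.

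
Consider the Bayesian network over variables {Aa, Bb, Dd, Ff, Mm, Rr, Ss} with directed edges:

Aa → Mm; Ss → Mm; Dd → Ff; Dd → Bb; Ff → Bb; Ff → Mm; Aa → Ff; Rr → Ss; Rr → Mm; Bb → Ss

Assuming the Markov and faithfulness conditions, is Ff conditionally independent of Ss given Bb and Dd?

Enumerating the 6 paths from Ff to Ss and testing each for blocking by {Bb, Dd}:
Path 1: Ff ← Aa → Mm ← Ss
  Mm is a collider here and neither Mm nor any of its descendants is conditioned on, so the collider stays closed — the path is blocked at Mm.
Path 2: Ff ← Aa → Mm ← Rr → Ss
  Mm is a collider here and neither Mm nor any of its descendants is conditioned on, so the collider stays closed — the path is blocked at Mm.
Path 3: Ff → Bb → Ss
  Bb is a chain here and Bb is conditioned on, so the path is blocked at Bb.
Path 4: Ff → Mm ← Ss
  Mm is a collider here and neither Mm nor any of its descendants is conditioned on, so the collider stays closed — the path is blocked at Mm.
Path 5: Ff → Mm ← Rr → Ss
  Mm is a collider here and neither Mm nor any of its descendants is conditioned on, so the collider stays closed — the path is blocked at Mm.
Path 6: Ff ← Dd → Bb → Ss
  Dd is a fork here and Dd is conditioned on, so the path is blocked at Dd.
Since every path is blocked, d-separation holds.

Yes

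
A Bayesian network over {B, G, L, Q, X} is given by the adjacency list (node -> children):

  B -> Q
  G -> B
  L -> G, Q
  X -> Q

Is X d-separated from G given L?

We examine all 2 paths between X and G:
Path 1: X → Q ← B ← G
  Q is a collider here and neither Q nor any of its descendants is conditioned on, so the collider stays closed — the path is blocked at Q.
Path 2: X → Q ← L → G
  Q is a collider here and neither Q nor any of its descendants is conditioned on, so the collider stays closed — the path is blocked at Q.
Since every path is blocked, d-separation holds.

Yes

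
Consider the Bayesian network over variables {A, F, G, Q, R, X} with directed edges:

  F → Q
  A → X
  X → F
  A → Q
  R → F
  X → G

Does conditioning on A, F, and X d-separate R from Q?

We examine all 2 paths between R and Q:
  1. R → F → Q — F:chain[blocks] ⇒ blocked
  2. R → F ← X ← A → Q — F:collider[open]; X:chain[blocks]; A:fork[blocks] ⇒ blocked
All paths are blocked; R ⊥ Q | {A, F, X} holds.

Yes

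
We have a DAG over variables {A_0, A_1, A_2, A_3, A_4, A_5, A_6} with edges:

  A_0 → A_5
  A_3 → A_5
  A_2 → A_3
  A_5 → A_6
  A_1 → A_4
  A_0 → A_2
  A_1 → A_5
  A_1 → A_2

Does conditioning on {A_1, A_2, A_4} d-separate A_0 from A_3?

Yes

Enumerating the 4 paths from A_0 to A_3 and testing each for blocking by {A_1, A_2, A_4}:
Path 1: A_0 → A_2 ← A_1 → A_5 ← A_3
  A_1 is a fork here and A_1 is conditioned on, so the path is blocked at A_1.
Path 2: A_0 → A_2 → A_3
  A_2 is a chain here and A_2 is conditioned on, so the path is blocked at A_2.
Path 3: A_0 → A_5 ← A_1 → A_2 → A_3
  A_5 is a collider here and neither A_5 nor any of its descendants is conditioned on, so the collider stays closed — the path is blocked at A_5.
Path 4: A_0 → A_5 ← A_3
  A_5 is a collider here and neither A_5 nor any of its descendants is conditioned on, so the collider stays closed — the path is blocked at A_5.
Since every path is blocked, d-separation holds.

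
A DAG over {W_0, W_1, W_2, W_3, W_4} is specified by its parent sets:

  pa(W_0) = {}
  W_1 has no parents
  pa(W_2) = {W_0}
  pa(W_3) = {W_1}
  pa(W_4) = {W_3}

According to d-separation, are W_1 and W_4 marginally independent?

There is one path between W_1 and W_4:
Path 1: W_1 → W_3 → W_4
  W_3 is a chain and W_3 is not conditioned on — no node blocks this path, so it is active.
Because an active path exists, W_1 and W_4 are not d-separated.

No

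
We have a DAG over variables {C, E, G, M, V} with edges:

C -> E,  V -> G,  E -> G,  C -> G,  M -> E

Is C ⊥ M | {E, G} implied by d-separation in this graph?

No — C and M are not d-separated given {E, G}.

There are 2 undirected paths between C and M; checking each against the conditioning set {E, G}:
  1. C → E ← M — E:collider[open] ⇒ active
  2. C → G ← E ← M — G:collider[open]; E:chain[blocks] ⇒ blocked
Because an active path exists, C and M are not d-separated.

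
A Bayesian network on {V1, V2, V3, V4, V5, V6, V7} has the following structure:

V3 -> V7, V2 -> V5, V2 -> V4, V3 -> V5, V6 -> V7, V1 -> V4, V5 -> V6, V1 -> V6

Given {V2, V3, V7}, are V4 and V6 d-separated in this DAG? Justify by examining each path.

No

3 paths connect V4 and V6; each must be blocked for d-separation to hold:
Path 1: V4 ← V1 → V6
  V1 is a fork and V1 is not conditioned on — no node blocks this path, so it is active.
Path 2: V4 ← V2 → V5 ← V3 → V7 ← V6
  V2 is a fork here and V2 is conditioned on, so the path is blocked at V2.
Path 3: V4 ← V2 → V5 → V6
  V2 is a fork here and V2 is conditioned on, so the path is blocked at V2.
Since the path V4 ← V1 → V6 is active, V4 and V6 are not d-separated given {V2, V3, V7}.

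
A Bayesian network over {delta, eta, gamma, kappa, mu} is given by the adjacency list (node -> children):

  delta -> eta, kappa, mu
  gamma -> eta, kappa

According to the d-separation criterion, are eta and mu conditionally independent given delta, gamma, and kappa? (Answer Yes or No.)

Yes

2 paths connect eta and mu; each must be blocked for d-separation to hold:
Path 1: eta ← delta → mu
  delta is a fork here and delta is conditioned on, so the path is blocked at delta.
Path 2: eta ← gamma → kappa ← delta → mu
  gamma is a fork here and gamma is conditioned on, so the path is blocked at gamma.
Since every path is blocked, d-separation holds.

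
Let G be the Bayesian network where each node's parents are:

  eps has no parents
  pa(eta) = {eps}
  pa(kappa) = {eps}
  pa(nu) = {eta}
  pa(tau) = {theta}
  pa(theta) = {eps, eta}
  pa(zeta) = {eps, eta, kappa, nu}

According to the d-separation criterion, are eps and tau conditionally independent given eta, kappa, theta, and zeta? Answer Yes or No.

Yes

We examine all 6 paths between eps and tau:
Path 1: eps → zeta ← nu ← eta → theta → tau
  eta is a fork here and eta is conditioned on, so the path is blocked at eta.
Path 2: eps → zeta ← eta → theta → tau
  eta is a fork here and eta is conditioned on, so the path is blocked at eta.
Path 3: eps → theta → tau
  theta is a chain here and theta is conditioned on, so the path is blocked at theta.
Path 4: eps → eta → theta → tau
  eta is a chain here and eta is conditioned on, so the path is blocked at eta.
Path 5: eps → kappa → zeta ← nu ← eta → theta → tau
  kappa is a chain here and kappa is conditioned on, so the path is blocked at kappa.
Path 6: eps → kappa → zeta ← eta → theta → tau
  kappa is a chain here and kappa is conditioned on, so the path is blocked at kappa.
Every path is blocked, so eps and tau are d-separated given {eta, kappa, theta, zeta}.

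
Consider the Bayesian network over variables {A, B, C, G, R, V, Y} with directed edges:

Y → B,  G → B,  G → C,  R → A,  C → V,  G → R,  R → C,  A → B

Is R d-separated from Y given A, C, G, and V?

Yes

Enumerating the 3 paths from R to Y and testing each for blocking by {A, C, G, V}:
  1. R ← G → B ← Y — G:fork[blocks]; B:collider[blocks] ⇒ blocked
  2. R → A → B ← Y — A:chain[blocks]; B:collider[blocks] ⇒ blocked
  3. R → C ← G → B ← Y — C:collider[open]; G:fork[blocks]; B:collider[blocks] ⇒ blocked
All paths are blocked; R ⊥ Y | {A, C, G, V} holds.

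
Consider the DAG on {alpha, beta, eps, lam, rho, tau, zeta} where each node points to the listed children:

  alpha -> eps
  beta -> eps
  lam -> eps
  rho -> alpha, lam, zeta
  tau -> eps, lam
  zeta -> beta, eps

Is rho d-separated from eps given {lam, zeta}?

We examine all 5 paths between rho and eps:
  1. rho → zeta → beta → eps — zeta:chain[blocks]; beta:chain[open] ⇒ blocked
  2. rho → zeta → eps — zeta:chain[blocks] ⇒ blocked
  3. rho → lam ← tau → eps — lam:collider[open]; tau:fork[open] ⇒ active
  4. rho → lam → eps — lam:chain[blocks] ⇒ blocked
  5. rho → alpha → eps — alpha:chain[open] ⇒ active
Since the path rho → lam ← tau → eps is active, rho and eps are not d-separated given {lam, zeta}.

No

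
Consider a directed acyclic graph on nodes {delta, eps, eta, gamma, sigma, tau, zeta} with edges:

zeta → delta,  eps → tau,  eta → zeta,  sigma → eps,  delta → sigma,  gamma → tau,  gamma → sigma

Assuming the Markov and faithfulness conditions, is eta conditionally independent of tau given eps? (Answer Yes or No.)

No — eta and tau are not d-separated given {eps}.

Enumerating the 2 paths from eta to tau and testing each for blocking by {eps}:
Path 1: eta → zeta → delta → sigma → eps → tau
  eps is a chain here and eps is conditioned on, so the path is blocked at eps.
Path 2: eta → zeta → delta → sigma ← gamma → tau
  zeta is a chain and zeta is not conditioned on; delta is a chain and delta is not conditioned on; sigma is a collider and its descendant eps is conditioned on, which opens it; gamma is a fork and gamma is not conditioned on — no node blocks this path, so it is active.
Because an active path exists, eta and tau are not d-separated.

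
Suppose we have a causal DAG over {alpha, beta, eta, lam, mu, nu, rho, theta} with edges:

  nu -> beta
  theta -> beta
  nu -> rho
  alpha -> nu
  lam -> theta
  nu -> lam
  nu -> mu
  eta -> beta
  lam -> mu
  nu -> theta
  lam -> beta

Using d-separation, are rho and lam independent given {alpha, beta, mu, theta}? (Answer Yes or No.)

No — rho and lam are not d-separated given {alpha, beta, mu, theta}.

Enumerating the 6 paths from rho to lam and testing each for blocking by {alpha, beta, mu, theta}:
Path 1: rho ← nu → theta ← lam
  nu is a fork and nu is not conditioned on; theta is a collider and theta is conditioned on, which opens it — no node blocks this path, so it is active.
Path 2: rho ← nu → theta → beta ← lam
  theta is a chain here and theta is conditioned on, so the path is blocked at theta.
Path 3: rho ← nu → lam
  nu is a fork and nu is not conditioned on — no node blocks this path, so it is active.
Path 4: rho ← nu → mu ← lam
  nu is a fork and nu is not conditioned on; mu is a collider and mu is conditioned on, which opens it — no node blocks this path, so it is active.
Path 5: rho ← nu → beta ← theta ← lam
  theta is a chain here and theta is conditioned on, so the path is blocked at theta.
Path 6: rho ← nu → beta ← lam
  nu is a fork and nu is not conditioned on; beta is a collider and beta is conditioned on, which opens it — no node blocks this path, so it is active.
Since the path rho ← nu → theta ← lam is active, rho and lam are not d-separated given {alpha, beta, mu, theta}.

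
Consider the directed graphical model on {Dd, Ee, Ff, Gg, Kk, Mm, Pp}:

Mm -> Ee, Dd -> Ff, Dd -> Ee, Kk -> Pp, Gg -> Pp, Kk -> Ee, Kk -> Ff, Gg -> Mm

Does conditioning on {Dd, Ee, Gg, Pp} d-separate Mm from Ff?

No

There are 4 undirected paths between Mm and Ff; checking each against the conditioning set {Dd, Ee, Gg, Pp}:
Path 1: Mm ← Gg → Pp ← Kk → Ee ← Dd → Ff
  Gg is a fork here and Gg is conditioned on, so the path is blocked at Gg.
Path 2: Mm ← Gg → Pp ← Kk → Ff
  Gg is a fork here and Gg is conditioned on, so the path is blocked at Gg.
Path 3: Mm → Ee ← Dd → Ff
  Dd is a fork here and Dd is conditioned on, so the path is blocked at Dd.
Path 4: Mm → Ee ← Kk → Ff
  Ee is a collider and Ee is conditioned on, which opens it; Kk is a fork and Kk is not conditioned on — no node blocks this path, so it is active.
Since the path Mm → Ee ← Kk → Ff is active, Mm and Ff are not d-separated given {Dd, Ee, Gg, Pp}.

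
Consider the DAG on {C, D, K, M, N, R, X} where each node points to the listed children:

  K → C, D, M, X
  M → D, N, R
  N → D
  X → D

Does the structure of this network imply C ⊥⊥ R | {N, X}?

No

We examine all 5 paths between C and R:
  1. C ← K → D ← N ← M → R — K:fork[open]; D:collider[blocks]; N:chain[blocks]; M:fork[open] ⇒ blocked
  2. C ← K → D ← M → R — K:fork[open]; D:collider[blocks]; M:fork[open] ⇒ blocked
  3. C ← K → M → R — K:fork[open]; M:chain[open] ⇒ active
  4. C ← K → X → D ← N ← M → R — K:fork[open]; X:chain[blocks]; D:collider[blocks]; N:chain[blocks]; M:fork[open] ⇒ blocked
  5. C ← K → X → D ← M → R — K:fork[open]; X:chain[blocks]; D:collider[blocks]; M:fork[open] ⇒ blocked
At least one path is unblocked, so d-separation fails.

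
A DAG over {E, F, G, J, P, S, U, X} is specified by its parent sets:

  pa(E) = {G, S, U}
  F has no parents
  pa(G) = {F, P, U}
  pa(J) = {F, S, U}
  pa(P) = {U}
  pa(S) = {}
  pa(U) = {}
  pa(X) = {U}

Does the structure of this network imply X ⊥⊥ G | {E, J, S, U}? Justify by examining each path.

Yes — X and G are d-separated given {E, J, S, U}.

6 paths connect X and G; each must be blocked for d-separation to hold:
Path 1: X ← U → E ← S → J ← F → G
  U is a fork here and U is conditioned on, so the path is blocked at U.
Path 2: X ← U → E ← G
  U is a fork here and U is conditioned on, so the path is blocked at U.
Path 3: X ← U → J ← S → E ← G
  U is a fork here and U is conditioned on, so the path is blocked at U.
Path 4: X ← U → J ← F → G
  U is a fork here and U is conditioned on, so the path is blocked at U.
Path 5: X ← U → G
  U is a fork here and U is conditioned on, so the path is blocked at U.
Path 6: X ← U → P → G
  U is a fork here and U is conditioned on, so the path is blocked at U.
Since every path is blocked, d-separation holds.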